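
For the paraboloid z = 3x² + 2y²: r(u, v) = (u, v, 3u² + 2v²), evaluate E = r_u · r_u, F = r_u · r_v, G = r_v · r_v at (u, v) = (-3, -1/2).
E = 325;  F = 36;  G = 5

Partials: r_u = (1, 0, 6*u), r_v = (0, 1, 4*v). As functions of (u, v):
  E = r_u · r_u = 36*u^2 + 1,
  F = r_u · r_v = 24*u*v,
  G = r_v · r_v = 16*v^2 + 1.
Evaluating at (u, v) = (-3, -1/2): E = 325, F = 36, G = 5.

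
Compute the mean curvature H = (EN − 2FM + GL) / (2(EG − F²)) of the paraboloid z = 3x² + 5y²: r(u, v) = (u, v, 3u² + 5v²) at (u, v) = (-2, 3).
H = 3428*sqrt(1045)/1092025

With E = 36*u^2 + 1, F = 60*u*v, G = 100*v^2 + 1, L = 6/sqrt(36*u^2 + 100*v^2 + 1), M = 0, N = 10/sqrt(36*u^2 + 100*v^2 + 1), assemble
  H = (EN − 2FM + GL) / (2(EG − F²)) = 4*(45*u^2 + 75*v^2 + 2)/(36*u^2 + 100*v^2 + 1)^(3/2).
At (u, v) = (-2, 3): H = 3428*sqrt(1045)/1092025.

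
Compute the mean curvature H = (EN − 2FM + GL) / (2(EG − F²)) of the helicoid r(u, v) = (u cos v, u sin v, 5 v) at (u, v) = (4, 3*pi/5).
H = 0

With E = 1, F = 0, G = u^2 + 25, L = 0, M = -5/sqrt(u^2 + 25), N = 0, assemble
  H = (EN − 2FM + GL) / (2(EG − F²)) = 0.
At (u, v) = (4, 3*pi/5): H = 0.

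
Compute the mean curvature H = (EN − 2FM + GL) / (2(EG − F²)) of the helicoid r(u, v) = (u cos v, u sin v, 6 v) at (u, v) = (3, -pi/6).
H = 0

With E = 1, F = 0, G = u^2 + 36, L = 0, M = -6/sqrt(u^2 + 36), N = 0, assemble
  H = (EN − 2FM + GL) / (2(EG − F²)) = 0.
At (u, v) = (3, -pi/6): H = 0.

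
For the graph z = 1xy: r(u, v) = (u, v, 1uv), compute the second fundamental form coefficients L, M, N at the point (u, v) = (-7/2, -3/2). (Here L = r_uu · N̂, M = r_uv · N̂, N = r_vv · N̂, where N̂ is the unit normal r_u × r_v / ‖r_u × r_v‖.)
L = 0;  M = sqrt(62)/31;  N = 0

Compute the unit normal N̂(u, v) = (-v/sqrt(u^2 + v^2 + 1), -u/sqrt(u^2 + v^2 + 1), 1/sqrt(u^2 + v^2 + 1)), and the second partials r_uu, r_uv, r_vv. Take dot products:
  L(u, v) = r_uu · N̂ = 0,
  M(u, v) = r_uv · N̂ = 1/sqrt(u^2 + v^2 + 1),
  N(u, v) = r_vv · N̂ = 0.
Evaluating at (u, v) = (-7/2, -3/2):
  L = 0, M = sqrt(62)/31, N = 0.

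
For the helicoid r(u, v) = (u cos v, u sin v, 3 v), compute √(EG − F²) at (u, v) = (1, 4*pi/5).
√(EG − F²)|_{(1, 4*pi/5)} = sqrt(10)

E = 1, F = 0, G = u^2 + 9; EG − F² = u^2 + 9; √(EG − F²) = sqrt(u^2 + 9). At the given point: sqrt(10).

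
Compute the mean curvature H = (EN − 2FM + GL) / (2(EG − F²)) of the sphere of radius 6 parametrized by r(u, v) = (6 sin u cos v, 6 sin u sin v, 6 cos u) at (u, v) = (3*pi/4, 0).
H = -1/6

With E = 36, F = 0, G = 36*sin(u)^2, L = -6*sin(u)/Abs(sin(u)), M = 0, N = -6*sin(u)^3/Abs(sin(u)), assemble
  H = (EN − 2FM + GL) / (2(EG − F²)) = -sin(u)/(6*Abs(sin(u))).
At (u, v) = (3*pi/4, 0): H = -1/6.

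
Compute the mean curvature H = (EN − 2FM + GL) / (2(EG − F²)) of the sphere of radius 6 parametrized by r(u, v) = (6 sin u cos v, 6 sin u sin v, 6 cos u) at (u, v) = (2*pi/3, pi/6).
H = -1/6

With E = 36, F = 0, G = 36*sin(u)^2, L = -6*sin(u)/Abs(sin(u)), M = 0, N = -6*sin(u)^3/Abs(sin(u)), assemble
  H = (EN − 2FM + GL) / (2(EG − F²)) = -sin(u)/(6*Abs(sin(u))).
At (u, v) = (2*pi/3, pi/6): H = -1/6.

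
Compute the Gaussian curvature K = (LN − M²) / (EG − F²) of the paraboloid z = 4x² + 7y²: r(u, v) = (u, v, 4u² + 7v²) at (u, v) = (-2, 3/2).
K = 28/121801

Coefficients of the first fundamental form: E = 64*u^2 + 1, F = 112*u*v, G = 196*v^2 + 1.
Coefficients of the second fundamental form: L = 8/sqrt(64*u^2 + 196*v^2 + 1), M = 0, N = 14/sqrt(64*u^2 + 196*v^2 + 1).
Assemble K = (LN − M²)/(EG − F²) = 112/(4096*u^4 + 25088*u^2*v^2 + 128*u^2 + 38416*v^4 + 392*v^2 + 1). At (u, v) = (-2, 3/2): K = 28/121801.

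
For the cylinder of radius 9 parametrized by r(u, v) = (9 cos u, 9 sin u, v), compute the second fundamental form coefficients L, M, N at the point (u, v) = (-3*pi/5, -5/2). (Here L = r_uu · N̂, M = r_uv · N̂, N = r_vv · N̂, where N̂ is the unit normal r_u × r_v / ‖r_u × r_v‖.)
L = -9;  M = 0;  N = 0

Compute the unit normal N̂(u, v) = (cos(u), sin(u), 0), and the second partials r_uu, r_uv, r_vv. Take dot products:
  L(u, v) = r_uu · N̂ = -9,
  M(u, v) = r_uv · N̂ = 0,
  N(u, v) = r_vv · N̂ = 0.
Evaluating at (u, v) = (-3*pi/5, -5/2):
  L = -9, M = 0, N = 0.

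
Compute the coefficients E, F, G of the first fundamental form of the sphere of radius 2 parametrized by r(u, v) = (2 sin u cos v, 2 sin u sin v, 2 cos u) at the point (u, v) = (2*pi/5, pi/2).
E = 4;  F = 0;  G = sqrt(5)/2 + 5/2

Partials: r_u = (2*cos(u)*cos(v), 2*sin(v)*cos(u), -2*sin(u)), r_v = (-2*sin(u)*sin(v), 2*sin(u)*cos(v), 0). As functions of (u, v):
  E = r_u · r_u = 4,
  F = r_u · r_v = 0,
  G = r_v · r_v = 4*sin(u)^2.
Evaluating at (u, v) = (2*pi/5, pi/2): E = 4, F = 0, G = sqrt(5)/2 + 5/2.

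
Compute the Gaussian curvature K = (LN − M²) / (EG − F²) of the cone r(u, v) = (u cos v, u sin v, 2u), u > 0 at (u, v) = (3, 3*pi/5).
K = 0

Coefficients of the first fundamental form: E = 5, F = 0, G = u^2.
Coefficients of the second fundamental form: L = 0, M = 0, N = 2*sqrt(5)*u^2/(5*Abs(u)).
Assemble K = (LN − M²)/(EG − F²) = 0. At (u, v) = (3, 3*pi/5): K = 0.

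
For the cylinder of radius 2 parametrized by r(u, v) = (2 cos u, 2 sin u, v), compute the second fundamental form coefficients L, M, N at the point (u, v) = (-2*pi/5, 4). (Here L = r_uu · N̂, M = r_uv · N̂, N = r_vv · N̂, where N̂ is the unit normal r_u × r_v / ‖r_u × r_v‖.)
L = -2;  M = 0;  N = 0

Compute the unit normal N̂(u, v) = (cos(u), sin(u), 0), and the second partials r_uu, r_uv, r_vv. Take dot products:
  L(u, v) = r_uu · N̂ = -2,
  M(u, v) = r_uv · N̂ = 0,
  N(u, v) = r_vv · N̂ = 0.
Evaluating at (u, v) = (-2*pi/5, 4):
  L = -2, M = 0, N = 0.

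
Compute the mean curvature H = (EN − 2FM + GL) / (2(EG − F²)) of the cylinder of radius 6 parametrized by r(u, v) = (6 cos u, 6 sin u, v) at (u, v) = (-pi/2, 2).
H = -1/12

With E = 36, F = 0, G = 1, L = -6, M = 0, N = 0, assemble
  H = (EN − 2FM + GL) / (2(EG − F²)) = -1/12.
At (u, v) = (-pi/2, 2): H = -1/12.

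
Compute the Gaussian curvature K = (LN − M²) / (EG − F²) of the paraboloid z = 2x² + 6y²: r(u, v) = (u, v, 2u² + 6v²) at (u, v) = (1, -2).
K = 48/351649

Coefficients of the first fundamental form: E = 16*u^2 + 1, F = 48*u*v, G = 144*v^2 + 1.
Coefficients of the second fundamental form: L = 4/sqrt(16*u^2 + 144*v^2 + 1), M = 0, N = 12/sqrt(16*u^2 + 144*v^2 + 1).
Assemble K = (LN − M²)/(EG − F²) = 48/(256*u^4 + 4608*u^2*v^2 + 32*u^2 + 20736*v^4 + 288*v^2 + 1). At (u, v) = (1, -2): K = 48/351649.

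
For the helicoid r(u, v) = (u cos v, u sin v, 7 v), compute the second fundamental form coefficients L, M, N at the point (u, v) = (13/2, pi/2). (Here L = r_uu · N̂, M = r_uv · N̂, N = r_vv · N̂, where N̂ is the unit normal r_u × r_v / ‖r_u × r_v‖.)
L = 0;  M = -14*sqrt(365)/365;  N = 0

Compute the unit normal N̂(u, v) = (7*sin(v)/sqrt(u^2 + 49), -7*cos(v)/sqrt(u^2 + 49), u/sqrt(u^2 + 49)), and the second partials r_uu, r_uv, r_vv. Take dot products:
  L(u, v) = r_uu · N̂ = 0,
  M(u, v) = r_uv · N̂ = -7/sqrt(u^2 + 49),
  N(u, v) = r_vv · N̂ = 0.
Evaluating at (u, v) = (13/2, pi/2):
  L = 0, M = -14*sqrt(365)/365, N = 0.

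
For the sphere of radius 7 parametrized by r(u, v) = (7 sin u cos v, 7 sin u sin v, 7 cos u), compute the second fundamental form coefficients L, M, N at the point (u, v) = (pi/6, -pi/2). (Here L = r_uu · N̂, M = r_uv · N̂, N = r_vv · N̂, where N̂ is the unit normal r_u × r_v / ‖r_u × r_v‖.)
L = -7;  M = 0;  N = -7/4

Compute the unit normal N̂(u, v) = (sin(u)^2*cos(v)/Abs(sin(u)), sin(u)^2*sin(v)/Abs(sin(u)), sin(2*u)/(2*Abs(sin(u)))), and the second partials r_uu, r_uv, r_vv. Take dot products:
  L(u, v) = r_uu · N̂ = -7*sin(u)/Abs(sin(u)),
  M(u, v) = r_uv · N̂ = 0,
  N(u, v) = r_vv · N̂ = -7*sin(u)^3/Abs(sin(u)).
Evaluating at (u, v) = (pi/6, -pi/2):
  L = -7, M = 0, N = -7/4.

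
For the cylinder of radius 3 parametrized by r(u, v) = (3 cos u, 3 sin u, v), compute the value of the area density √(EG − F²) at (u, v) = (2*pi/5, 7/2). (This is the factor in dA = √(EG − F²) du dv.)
√(EG − F²)|_{(2*pi/5, 7/2)} = 3

E = 9, F = 0, G = 1, so EG − F² = 9. Taking the positive square root: √(EG − F²) = 3. At (u, v) = (2*pi/5, 7/2): 3.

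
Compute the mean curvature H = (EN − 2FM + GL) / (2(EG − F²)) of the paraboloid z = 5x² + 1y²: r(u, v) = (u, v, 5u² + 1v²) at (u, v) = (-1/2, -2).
H = 37*sqrt(42)/588

With E = 100*u^2 + 1, F = 20*u*v, G = 4*v^2 + 1, L = 10/sqrt(100*u^2 + 4*v^2 + 1), M = 0, N = 2/sqrt(100*u^2 + 4*v^2 + 1), assemble
  H = (EN − 2FM + GL) / (2(EG − F²)) = 2*(50*u^2 + 10*v^2 + 3)/(100*u^2 + 4*v^2 + 1)^(3/2).
At (u, v) = (-1/2, -2): H = 37*sqrt(42)/588.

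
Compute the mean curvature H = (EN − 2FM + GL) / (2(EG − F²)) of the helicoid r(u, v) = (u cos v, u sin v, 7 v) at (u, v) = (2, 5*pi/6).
H = 0

With E = 1, F = 0, G = u^2 + 49, L = 0, M = -7/sqrt(u^2 + 49), N = 0, assemble
  H = (EN − 2FM + GL) / (2(EG − F²)) = 0.
At (u, v) = (2, 5*pi/6): H = 0.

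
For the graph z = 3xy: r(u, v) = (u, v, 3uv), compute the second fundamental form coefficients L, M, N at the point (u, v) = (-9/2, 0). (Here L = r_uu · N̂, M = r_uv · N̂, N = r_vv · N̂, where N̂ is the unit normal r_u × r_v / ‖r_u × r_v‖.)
L = 0;  M = 6*sqrt(733)/733;  N = 0

Compute the unit normal N̂(u, v) = (-3*v/sqrt(9*u^2 + 9*v^2 + 1), -3*u/sqrt(9*u^2 + 9*v^2 + 1), 1/sqrt(9*u^2 + 9*v^2 + 1)), and the second partials r_uu, r_uv, r_vv. Take dot products:
  L(u, v) = r_uu · N̂ = 0,
  M(u, v) = r_uv · N̂ = 3/sqrt(9*u^2 + 9*v^2 + 1),
  N(u, v) = r_vv · N̂ = 0.
Evaluating at (u, v) = (-9/2, 0):
  L = 0, M = 6*sqrt(733)/733, N = 0.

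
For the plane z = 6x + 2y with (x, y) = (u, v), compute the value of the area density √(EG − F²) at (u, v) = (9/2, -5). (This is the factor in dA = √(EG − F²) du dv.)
√(EG − F²)|_{(9/2, -5)} = sqrt(41)

E = 37, F = 12, G = 5, so EG − F² = 41. Taking the positive square root: √(EG − F²) = sqrt(41). At (u, v) = (9/2, -5): sqrt(41).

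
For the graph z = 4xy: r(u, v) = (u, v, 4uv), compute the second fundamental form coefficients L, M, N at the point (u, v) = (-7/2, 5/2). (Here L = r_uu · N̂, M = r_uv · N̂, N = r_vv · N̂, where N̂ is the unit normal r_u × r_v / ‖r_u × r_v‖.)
L = 0;  M = 4*sqrt(33)/99;  N = 0

Compute the unit normal N̂(u, v) = (-4*v/sqrt(16*u^2 + 16*v^2 + 1), -4*u/sqrt(16*u^2 + 16*v^2 + 1), 1/sqrt(16*u^2 + 16*v^2 + 1)), and the second partials r_uu, r_uv, r_vv. Take dot products:
  L(u, v) = r_uu · N̂ = 0,
  M(u, v) = r_uv · N̂ = 4/sqrt(16*u^2 + 16*v^2 + 1),
  N(u, v) = r_vv · N̂ = 0.
Evaluating at (u, v) = (-7/2, 5/2):
  L = 0, M = 4*sqrt(33)/99, N = 0.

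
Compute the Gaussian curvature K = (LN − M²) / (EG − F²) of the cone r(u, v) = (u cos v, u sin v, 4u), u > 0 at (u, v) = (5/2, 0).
K = 0

Coefficients of the first fundamental form: E = 17, F = 0, G = u^2.
Coefficients of the second fundamental form: L = 0, M = 0, N = 4*sqrt(17)*u^2/(17*Abs(u)).
Assemble K = (LN − M²)/(EG − F²) = 0. At (u, v) = (5/2, 0): K = 0.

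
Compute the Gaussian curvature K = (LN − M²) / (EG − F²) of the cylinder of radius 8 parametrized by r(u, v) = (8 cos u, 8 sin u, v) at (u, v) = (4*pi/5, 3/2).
K = 0

Coefficients of the first fundamental form: E = 64, F = 0, G = 1.
Coefficients of the second fundamental form: L = -8, M = 0, N = 0.
Assemble K = (LN − M²)/(EG − F²) = 0. At (u, v) = (4*pi/5, 3/2): K = 0.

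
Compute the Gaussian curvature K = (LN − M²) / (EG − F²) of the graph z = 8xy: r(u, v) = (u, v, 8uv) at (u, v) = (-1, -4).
K = -64/1185921

Coefficients of the first fundamental form: E = 64*v^2 + 1, F = 64*u*v, G = 64*u^2 + 1.
Coefficients of the second fundamental form: L = 0, M = 8/sqrt(64*u^2 + 64*v^2 + 1), N = 0.
Assemble K = (LN − M²)/(EG − F²) = -64/(4096*u^4 + 8192*u^2*v^2 + 128*u^2 + 4096*v^4 + 128*v^2 + 1). At (u, v) = (-1, -4): K = -64/1185921.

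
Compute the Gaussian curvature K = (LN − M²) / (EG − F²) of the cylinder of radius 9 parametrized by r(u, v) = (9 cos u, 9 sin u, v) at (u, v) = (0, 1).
K = 0

Coefficients of the first fundamental form: E = 81, F = 0, G = 1.
Coefficients of the second fundamental form: L = -9, M = 0, N = 0.
Assemble K = (LN − M²)/(EG − F²) = 0. At (u, v) = (0, 1): K = 0.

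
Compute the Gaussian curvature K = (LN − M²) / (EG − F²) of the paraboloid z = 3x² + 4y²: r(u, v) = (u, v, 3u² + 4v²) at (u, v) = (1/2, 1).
K = 12/1369

Coefficients of the first fundamental form: E = 36*u^2 + 1, F = 48*u*v, G = 64*v^2 + 1.
Coefficients of the second fundamental form: L = 6/sqrt(36*u^2 + 64*v^2 + 1), M = 0, N = 8/sqrt(36*u^2 + 64*v^2 + 1).
Assemble K = (LN − M²)/(EG − F²) = 48/(1296*u^4 + 4608*u^2*v^2 + 72*u^2 + 4096*v^4 + 128*v^2 + 1). At (u, v) = (1/2, 1): K = 12/1369.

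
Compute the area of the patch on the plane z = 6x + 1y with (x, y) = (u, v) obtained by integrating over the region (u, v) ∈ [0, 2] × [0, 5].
Area = 10*sqrt(38)

Area = ∫∫ √(EG − F²) du dv with √(EG − F²) = sqrt(38). Integrating over [0, 2] × [0, 5] gives 10*sqrt(38).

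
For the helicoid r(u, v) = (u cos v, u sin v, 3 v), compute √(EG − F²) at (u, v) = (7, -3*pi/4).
√(EG − F²)|_{(7, -3*pi/4)} = sqrt(58)

E = 1, F = 0, G = u^2 + 9; EG − F² = u^2 + 9; √(EG − F²) = sqrt(u^2 + 9). At the given point: sqrt(58).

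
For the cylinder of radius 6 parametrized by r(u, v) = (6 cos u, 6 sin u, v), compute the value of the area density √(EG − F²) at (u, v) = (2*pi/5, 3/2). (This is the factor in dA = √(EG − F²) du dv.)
√(EG − F²)|_{(2*pi/5, 3/2)} = 6

E = 36, F = 0, G = 1, so EG − F² = 36. Taking the positive square root: √(EG − F²) = 6. At (u, v) = (2*pi/5, 3/2): 6.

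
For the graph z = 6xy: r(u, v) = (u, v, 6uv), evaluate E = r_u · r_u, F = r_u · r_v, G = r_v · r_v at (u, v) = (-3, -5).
E = 901;  F = 540;  G = 325

Partials: r_u = (1, 0, 6*v), r_v = (0, 1, 6*u). As functions of (u, v):
  E = r_u · r_u = 36*v^2 + 1,
  F = r_u · r_v = 36*u*v,
  G = r_v · r_v = 36*u^2 + 1.
Evaluating at (u, v) = (-3, -5): E = 901, F = 540, G = 325.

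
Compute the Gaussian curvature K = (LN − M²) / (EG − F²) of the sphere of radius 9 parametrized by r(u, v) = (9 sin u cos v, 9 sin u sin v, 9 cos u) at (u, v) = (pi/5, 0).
K = 1/81

Coefficients of the first fundamental form: E = 81, F = 0, G = 81*sin(u)^2.
Coefficients of the second fundamental form: L = -9*sin(u)/Abs(sin(u)), M = 0, N = -9*sin(u)^3/Abs(sin(u)).
Assemble K = (LN − M²)/(EG − F²) = 1/81. At (u, v) = (pi/5, 0): K = 1/81.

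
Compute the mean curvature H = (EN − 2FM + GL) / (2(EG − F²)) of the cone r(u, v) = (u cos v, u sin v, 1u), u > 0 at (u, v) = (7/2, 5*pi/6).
H = sqrt(2)/14

With E = 2, F = 0, G = u^2, L = 0, M = 0, N = sqrt(2)*u^2/(2*Abs(u)), assemble
  H = (EN − 2FM + GL) / (2(EG − F²)) = sqrt(2)/(4*Abs(u)).
At (u, v) = (7/2, 5*pi/6): H = sqrt(2)/14.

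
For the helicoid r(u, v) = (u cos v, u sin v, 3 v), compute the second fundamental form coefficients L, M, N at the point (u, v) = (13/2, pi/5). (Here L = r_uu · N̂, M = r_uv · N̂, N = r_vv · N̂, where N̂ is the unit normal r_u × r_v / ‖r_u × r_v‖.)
L = 0;  M = -6*sqrt(205)/205;  N = 0

Compute the unit normal N̂(u, v) = (3*sin(v)/sqrt(u^2 + 9), -3*cos(v)/sqrt(u^2 + 9), u/sqrt(u^2 + 9)), and the second partials r_uu, r_uv, r_vv. Take dot products:
  L(u, v) = r_uu · N̂ = 0,
  M(u, v) = r_uv · N̂ = -3/sqrt(u^2 + 9),
  N(u, v) = r_vv · N̂ = 0.
Evaluating at (u, v) = (13/2, pi/5):
  L = 0, M = -6*sqrt(205)/205, N = 0.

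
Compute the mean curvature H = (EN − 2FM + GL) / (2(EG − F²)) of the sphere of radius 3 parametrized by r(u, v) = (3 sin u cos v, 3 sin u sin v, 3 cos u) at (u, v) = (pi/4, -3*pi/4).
H = -1/3

With E = 9, F = 0, G = 9*sin(u)^2, L = -3*sin(u)/Abs(sin(u)), M = 0, N = -3*sin(u)^3/Abs(sin(u)), assemble
  H = (EN − 2FM + GL) / (2(EG − F²)) = -sin(u)/(3*Abs(sin(u))).
At (u, v) = (pi/4, -3*pi/4): H = -1/3.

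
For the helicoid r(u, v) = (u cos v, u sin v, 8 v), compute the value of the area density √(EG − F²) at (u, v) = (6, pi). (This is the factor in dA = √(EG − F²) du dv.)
√(EG − F²)|_{(6, pi)} = 10

E = 1, F = 0, G = u^2 + 64, so EG − F² = u^2 + 64. Taking the positive square root: √(EG − F²) = sqrt(u^2 + 64). At (u, v) = (6, pi): 10.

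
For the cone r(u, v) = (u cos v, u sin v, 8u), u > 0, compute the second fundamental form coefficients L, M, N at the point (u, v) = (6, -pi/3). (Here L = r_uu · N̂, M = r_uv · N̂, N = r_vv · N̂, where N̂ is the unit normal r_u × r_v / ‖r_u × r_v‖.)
L = 0;  M = 0;  N = 48*sqrt(65)/65

Compute the unit normal N̂(u, v) = (-8*sqrt(65)*u*cos(v)/(65*Abs(u)), -8*sqrt(65)*u*sin(v)/(65*Abs(u)), sqrt(65)*u/(65*Abs(u))), and the second partials r_uu, r_uv, r_vv. Take dot products:
  L(u, v) = r_uu · N̂ = 0,
  M(u, v) = r_uv · N̂ = 0,
  N(u, v) = r_vv · N̂ = 8*sqrt(65)*u^2/(65*Abs(u)).
Evaluating at (u, v) = (6, -pi/3):
  L = 0, M = 0, N = 48*sqrt(65)/65.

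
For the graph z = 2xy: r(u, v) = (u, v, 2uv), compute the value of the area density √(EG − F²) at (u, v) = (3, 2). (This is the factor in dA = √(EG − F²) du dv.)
√(EG − F²)|_{(3, 2)} = sqrt(53)

E = 4*v^2 + 1, F = 4*u*v, G = 4*u^2 + 1, so EG − F² = 4*u^2 + 4*v^2 + 1. Taking the positive square root: √(EG − F²) = sqrt(4*u^2 + 4*v^2 + 1). At (u, v) = (3, 2): sqrt(53).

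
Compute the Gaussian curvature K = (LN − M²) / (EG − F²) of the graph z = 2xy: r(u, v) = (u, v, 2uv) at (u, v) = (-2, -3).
K = -4/2809

Coefficients of the first fundamental form: E = 4*v^2 + 1, F = 4*u*v, G = 4*u^2 + 1.
Coefficients of the second fundamental form: L = 0, M = 2/sqrt(4*u^2 + 4*v^2 + 1), N = 0.
Assemble K = (LN − M²)/(EG − F²) = -4/(16*u^4 + 32*u^2*v^2 + 8*u^2 + 16*v^4 + 8*v^2 + 1). At (u, v) = (-2, -3): K = -4/2809.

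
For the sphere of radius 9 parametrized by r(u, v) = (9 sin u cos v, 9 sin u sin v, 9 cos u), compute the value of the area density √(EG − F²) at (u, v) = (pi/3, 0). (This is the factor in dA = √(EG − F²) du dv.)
√(EG − F²)|_{(pi/3, 0)} = 81*sqrt(3)/2

E = 81, F = 0, G = 81*sin(u)^2, so EG − F² = 6561*sin(u)^2. Taking the positive square root: √(EG − F²) = 81*Abs(sin(u)). At (u, v) = (pi/3, 0): 81*sqrt(3)/2.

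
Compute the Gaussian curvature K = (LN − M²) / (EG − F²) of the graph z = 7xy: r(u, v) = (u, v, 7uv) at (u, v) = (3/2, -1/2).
K = -196/61009

Coefficients of the first fundamental form: E = 49*v^2 + 1, F = 49*u*v, G = 49*u^2 + 1.
Coefficients of the second fundamental form: L = 0, M = 7/sqrt(49*u^2 + 49*v^2 + 1), N = 0.
Assemble K = (LN − M²)/(EG − F²) = -49/(2401*u^4 + 4802*u^2*v^2 + 98*u^2 + 2401*v^4 + 98*v^2 + 1). At (u, v) = (3/2, -1/2): K = -196/61009.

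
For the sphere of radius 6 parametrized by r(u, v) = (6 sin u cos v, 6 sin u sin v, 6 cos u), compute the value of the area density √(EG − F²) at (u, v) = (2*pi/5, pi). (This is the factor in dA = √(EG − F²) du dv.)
√(EG − F²)|_{(2*pi/5, pi)} = 9*sqrt(2*sqrt(5) + 10)

E = 36, F = 0, G = 36*sin(u)^2, so EG − F² = 1296*sin(u)^2. Taking the positive square root: √(EG − F²) = 36*Abs(sin(u)). At (u, v) = (2*pi/5, pi): 9*sqrt(2*sqrt(5) + 10).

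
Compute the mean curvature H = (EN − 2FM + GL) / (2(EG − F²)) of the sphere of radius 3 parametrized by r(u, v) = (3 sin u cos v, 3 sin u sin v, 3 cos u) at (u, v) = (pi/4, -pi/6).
H = -1/3

With E = 9, F = 0, G = 9*sin(u)^2, L = -3*sin(u)/Abs(sin(u)), M = 0, N = -3*sin(u)^3/Abs(sin(u)), assemble
  H = (EN − 2FM + GL) / (2(EG − F²)) = -sin(u)/(3*Abs(sin(u))).
At (u, v) = (pi/4, -pi/6): H = -1/3.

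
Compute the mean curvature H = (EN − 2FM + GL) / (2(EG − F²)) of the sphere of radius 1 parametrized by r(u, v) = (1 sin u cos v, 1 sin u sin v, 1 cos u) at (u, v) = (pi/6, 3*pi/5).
H = -1

With E = 1, F = 0, G = sin(u)^2, L = -sin(u)/Abs(sin(u)), M = 0, N = -sin(u)^3/Abs(sin(u)), assemble
  H = (EN − 2FM + GL) / (2(EG − F²)) = -sin(u)/Abs(sin(u)).
At (u, v) = (pi/6, 3*pi/5): H = -1.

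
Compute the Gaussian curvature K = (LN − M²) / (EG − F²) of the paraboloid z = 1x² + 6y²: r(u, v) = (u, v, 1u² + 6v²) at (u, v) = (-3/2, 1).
K = 6/5929

Coefficients of the first fundamental form: E = 4*u^2 + 1, F = 24*u*v, G = 144*v^2 + 1.
Coefficients of the second fundamental form: L = 2/sqrt(4*u^2 + 144*v^2 + 1), M = 0, N = 12/sqrt(4*u^2 + 144*v^2 + 1).
Assemble K = (LN − M²)/(EG − F²) = 24/(16*u^4 + 1152*u^2*v^2 + 8*u^2 + 20736*v^4 + 288*v^2 + 1). At (u, v) = (-3/2, 1): K = 6/5929.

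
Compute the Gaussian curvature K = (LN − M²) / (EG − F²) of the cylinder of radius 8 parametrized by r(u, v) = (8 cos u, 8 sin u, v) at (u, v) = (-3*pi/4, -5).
K = 0

Coefficients of the first fundamental form: E = 64, F = 0, G = 1.
Coefficients of the second fundamental form: L = -8, M = 0, N = 0.
Assemble K = (LN − M²)/(EG − F²) = 0. At (u, v) = (-3*pi/4, -5): K = 0.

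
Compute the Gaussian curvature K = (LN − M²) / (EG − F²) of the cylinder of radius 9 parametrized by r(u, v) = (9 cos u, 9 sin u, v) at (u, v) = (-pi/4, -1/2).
K = 0

Coefficients of the first fundamental form: E = 81, F = 0, G = 1.
Coefficients of the second fundamental form: L = -9, M = 0, N = 0.
Assemble K = (LN − M²)/(EG − F²) = 0. At (u, v) = (-pi/4, -1/2): K = 0.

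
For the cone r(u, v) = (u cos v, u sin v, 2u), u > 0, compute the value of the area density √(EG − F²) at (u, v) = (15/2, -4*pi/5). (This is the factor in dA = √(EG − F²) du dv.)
√(EG − F²)|_{(15/2, -4*pi/5)} = 15*sqrt(5)/2

E = 5, F = 0, G = u^2, so EG − F² = 5*u^2. Taking the positive square root: √(EG − F²) = sqrt(5)*Abs(u). At (u, v) = (15/2, -4*pi/5): 15*sqrt(5)/2.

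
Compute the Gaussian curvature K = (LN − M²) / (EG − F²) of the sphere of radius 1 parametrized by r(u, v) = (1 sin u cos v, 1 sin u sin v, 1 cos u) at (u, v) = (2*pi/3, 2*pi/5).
K = 1

Coefficients of the first fundamental form: E = 1, F = 0, G = sin(u)^2.
Coefficients of the second fundamental form: L = -sin(u)/Abs(sin(u)), M = 0, N = -sin(u)^3/Abs(sin(u)).
Assemble K = (LN − M²)/(EG − F²) = 1. At (u, v) = (2*pi/3, 2*pi/5): K = 1.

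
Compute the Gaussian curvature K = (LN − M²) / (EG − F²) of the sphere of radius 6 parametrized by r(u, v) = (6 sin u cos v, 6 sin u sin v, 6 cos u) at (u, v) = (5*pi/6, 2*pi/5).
K = 1/36

Coefficients of the first fundamental form: E = 36, F = 0, G = 36*sin(u)^2.
Coefficients of the second fundamental form: L = -6*sin(u)/Abs(sin(u)), M = 0, N = -6*sin(u)^3/Abs(sin(u)).
Assemble K = (LN − M²)/(EG − F²) = 1/36. At (u, v) = (5*pi/6, 2*pi/5): K = 1/36.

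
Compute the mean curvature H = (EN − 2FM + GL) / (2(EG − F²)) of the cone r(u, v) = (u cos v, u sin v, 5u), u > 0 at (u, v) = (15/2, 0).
H = sqrt(26)/78

With E = 26, F = 0, G = u^2, L = 0, M = 0, N = 5*sqrt(26)*u^2/(26*Abs(u)), assemble
  H = (EN − 2FM + GL) / (2(EG − F²)) = 5*sqrt(26)/(52*Abs(u)).
At (u, v) = (15/2, 0): H = sqrt(26)/78.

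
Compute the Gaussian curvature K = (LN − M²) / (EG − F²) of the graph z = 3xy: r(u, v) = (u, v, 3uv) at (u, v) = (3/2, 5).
K = -144/970225

Coefficients of the first fundamental form: E = 9*v^2 + 1, F = 9*u*v, G = 9*u^2 + 1.
Coefficients of the second fundamental form: L = 0, M = 3/sqrt(9*u^2 + 9*v^2 + 1), N = 0.
Assemble K = (LN − M²)/(EG − F²) = -9/(81*u^4 + 162*u^2*v^2 + 18*u^2 + 81*v^4 + 18*v^2 + 1). At (u, v) = (3/2, 5): K = -144/970225.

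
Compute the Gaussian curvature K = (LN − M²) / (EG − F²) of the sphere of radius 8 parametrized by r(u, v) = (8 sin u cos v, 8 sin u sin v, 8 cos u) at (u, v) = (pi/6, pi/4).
K = 1/64

Coefficients of the first fundamental form: E = 64, F = 0, G = 64*sin(u)^2.
Coefficients of the second fundamental form: L = -8*sin(u)/Abs(sin(u)), M = 0, N = -8*sin(u)^3/Abs(sin(u)).
Assemble K = (LN − M²)/(EG − F²) = 1/64. At (u, v) = (pi/6, pi/4): K = 1/64.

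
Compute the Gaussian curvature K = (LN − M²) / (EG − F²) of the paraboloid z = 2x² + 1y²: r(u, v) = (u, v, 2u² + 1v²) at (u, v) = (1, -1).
K = 8/441

Coefficients of the first fundamental form: E = 16*u^2 + 1, F = 8*u*v, G = 4*v^2 + 1.
Coefficients of the second fundamental form: L = 4/sqrt(16*u^2 + 4*v^2 + 1), M = 0, N = 2/sqrt(16*u^2 + 4*v^2 + 1).
Assemble K = (LN − M²)/(EG − F²) = 8/(256*u^4 + 128*u^2*v^2 + 32*u^2 + 16*v^4 + 8*v^2 + 1). At (u, v) = (1, -1): K = 8/441.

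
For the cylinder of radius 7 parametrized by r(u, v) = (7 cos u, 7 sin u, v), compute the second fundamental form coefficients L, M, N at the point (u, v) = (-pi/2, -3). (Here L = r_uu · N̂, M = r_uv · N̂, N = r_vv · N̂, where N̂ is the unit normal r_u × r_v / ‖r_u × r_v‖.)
L = -7;  M = 0;  N = 0

Compute the unit normal N̂(u, v) = (cos(u), sin(u), 0), and the second partials r_uu, r_uv, r_vv. Take dot products:
  L(u, v) = r_uu · N̂ = -7,
  M(u, v) = r_uv · N̂ = 0,
  N(u, v) = r_vv · N̂ = 0.
Evaluating at (u, v) = (-pi/2, -3):
  L = -7, M = 0, N = 0.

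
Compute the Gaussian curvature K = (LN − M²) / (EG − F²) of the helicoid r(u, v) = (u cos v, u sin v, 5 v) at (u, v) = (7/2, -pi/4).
K = -400/22201

Coefficients of the first fundamental form: E = 1, F = 0, G = u^2 + 25.
Coefficients of the second fundamental form: L = 0, M = -5/sqrt(u^2 + 25), N = 0.
Assemble K = (LN − M²)/(EG − F²) = -25/(u^2 + 25)^2. At (u, v) = (7/2, -pi/4): K = -400/22201.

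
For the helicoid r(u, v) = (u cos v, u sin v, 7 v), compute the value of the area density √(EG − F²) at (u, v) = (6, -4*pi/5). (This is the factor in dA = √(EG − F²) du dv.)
√(EG − F²)|_{(6, -4*pi/5)} = sqrt(85)

E = 1, F = 0, G = u^2 + 49, so EG − F² = u^2 + 49. Taking the positive square root: √(EG − F²) = sqrt(u^2 + 49). At (u, v) = (6, -4*pi/5): sqrt(85).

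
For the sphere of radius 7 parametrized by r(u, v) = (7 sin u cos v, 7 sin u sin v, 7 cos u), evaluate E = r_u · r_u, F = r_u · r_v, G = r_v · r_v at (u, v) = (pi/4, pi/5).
E = 49;  F = 0;  G = 49/2

Partials: r_u = (7*cos(u)*cos(v), 7*sin(v)*cos(u), -7*sin(u)), r_v = (-7*sin(u)*sin(v), 7*sin(u)*cos(v), 0). As functions of (u, v):
  E = r_u · r_u = 49,
  F = r_u · r_v = 0,
  G = r_v · r_v = 49*sin(u)^2.
Evaluating at (u, v) = (pi/4, pi/5): E = 49, F = 0, G = 49/2.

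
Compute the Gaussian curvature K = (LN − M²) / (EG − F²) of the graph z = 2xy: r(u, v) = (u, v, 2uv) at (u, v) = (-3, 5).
K = -4/18769

Coefficients of the first fundamental form: E = 4*v^2 + 1, F = 4*u*v, G = 4*u^2 + 1.
Coefficients of the second fundamental form: L = 0, M = 2/sqrt(4*u^2 + 4*v^2 + 1), N = 0.
Assemble K = (LN − M²)/(EG − F²) = -4/(16*u^4 + 32*u^2*v^2 + 8*u^2 + 16*v^4 + 8*v^2 + 1). At (u, v) = (-3, 5): K = -4/18769.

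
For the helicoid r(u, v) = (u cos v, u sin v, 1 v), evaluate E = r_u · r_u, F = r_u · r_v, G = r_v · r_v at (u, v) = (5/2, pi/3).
E = 1;  F = 0;  G = 29/4

Partials: r_u = (cos(v), sin(v), 0), r_v = (-u*sin(v), u*cos(v), 1). As functions of (u, v):
  E = r_u · r_u = 1,
  F = r_u · r_v = 0,
  G = r_v · r_v = u^2 + 1.
Evaluating at (u, v) = (5/2, pi/3): E = 1, F = 0, G = 29/4.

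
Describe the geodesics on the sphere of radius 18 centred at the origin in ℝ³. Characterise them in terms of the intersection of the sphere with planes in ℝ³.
Geodesics on the sphere of radius 18 are great circles — circles of radius 18 obtained as the intersection of the sphere with planes through the origin (the centre of the sphere).

A curve α(t) of nonzero constant speed on the sphere of radius 18 is a geodesic iff its acceleration α̈ is everywhere normal to the surface, i.e. parallel to the radial vector α(t). Then d/dt(α × α̇) = α̇ × α̇ + α × α̈ = 0, so α × α̇ is a constant vector n ≠ 0 and α(t) · n = 0 for all t: α lies in the plane through the origin with normal n. The intersection of that plane with the sphere is a circle of radius 18 (a great circle). Conversely, a great circle traversed at constant speed has centripetal acceleration pointing at the origin, hence normal to the sphere, so every great circle is a geodesic.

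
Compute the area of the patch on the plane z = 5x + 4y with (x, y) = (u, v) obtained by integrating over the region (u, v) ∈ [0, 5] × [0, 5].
Area = 25*sqrt(42)

Area = ∫∫ √(EG − F²) du dv with √(EG − F²) = sqrt(42). Integrating over [0, 5] × [0, 5] gives 25*sqrt(42).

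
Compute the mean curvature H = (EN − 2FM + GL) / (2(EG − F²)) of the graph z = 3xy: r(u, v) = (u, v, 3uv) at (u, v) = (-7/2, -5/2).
H = -189*sqrt(670)/44890

With E = 9*v^2 + 1, F = 9*u*v, G = 9*u^2 + 1, L = 0, M = 3/sqrt(9*u^2 + 9*v^2 + 1), N = 0, assemble
  H = (EN − 2FM + GL) / (2(EG − F²)) = -27*u*v/(9*u^2 + 9*v^2 + 1)^(3/2).
At (u, v) = (-7/2, -5/2): H = -189*sqrt(670)/44890.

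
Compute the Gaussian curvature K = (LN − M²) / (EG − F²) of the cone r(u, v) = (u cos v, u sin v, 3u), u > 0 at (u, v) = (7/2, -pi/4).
K = 0

Coefficients of the first fundamental form: E = 10, F = 0, G = u^2.
Coefficients of the second fundamental form: L = 0, M = 0, N = 3*sqrt(10)*u^2/(10*Abs(u)).
Assemble K = (LN − M²)/(EG − F²) = 0. At (u, v) = (7/2, -pi/4): K = 0.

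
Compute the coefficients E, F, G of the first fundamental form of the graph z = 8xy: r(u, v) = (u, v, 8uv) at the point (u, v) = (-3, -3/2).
E = 145;  F = 288;  G = 577

Partials: r_u = (1, 0, 8*v), r_v = (0, 1, 8*u). As functions of (u, v):
  E = r_u · r_u = 64*v^2 + 1,
  F = r_u · r_v = 64*u*v,
  G = r_v · r_v = 64*u^2 + 1.
Evaluating at (u, v) = (-3, -3/2): E = 145, F = 288, G = 577.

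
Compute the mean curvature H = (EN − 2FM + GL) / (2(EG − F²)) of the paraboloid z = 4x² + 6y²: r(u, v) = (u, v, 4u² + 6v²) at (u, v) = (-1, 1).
H = 970*sqrt(209)/43681

With E = 64*u^2 + 1, F = 96*u*v, G = 144*v^2 + 1, L = 8/sqrt(64*u^2 + 144*v^2 + 1), M = 0, N = 12/sqrt(64*u^2 + 144*v^2 + 1), assemble
  H = (EN − 2FM + GL) / (2(EG − F²)) = 2*(192*u^2 + 288*v^2 + 5)/(64*u^2 + 144*v^2 + 1)^(3/2).
At (u, v) = (-1, 1): H = 970*sqrt(209)/43681.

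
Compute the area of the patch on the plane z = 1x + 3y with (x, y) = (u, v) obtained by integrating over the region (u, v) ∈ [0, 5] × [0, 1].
Area = 5*sqrt(11)

Area = ∫∫ √(EG − F²) du dv with √(EG − F²) = sqrt(11). Integrating over [0, 5] × [0, 1] gives 5*sqrt(11).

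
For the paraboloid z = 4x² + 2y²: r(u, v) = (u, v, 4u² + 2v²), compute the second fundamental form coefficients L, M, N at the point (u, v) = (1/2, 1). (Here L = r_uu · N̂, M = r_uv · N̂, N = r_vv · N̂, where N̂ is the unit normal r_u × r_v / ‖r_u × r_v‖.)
L = 8*sqrt(33)/33;  M = 0;  N = 4*sqrt(33)/33

Compute the unit normal N̂(u, v) = (-8*u/sqrt(64*u^2 + 16*v^2 + 1), -4*v/sqrt(64*u^2 + 16*v^2 + 1), 1/sqrt(64*u^2 + 16*v^2 + 1)), and the second partials r_uu, r_uv, r_vv. Take dot products:
  L(u, v) = r_uu · N̂ = 8/sqrt(64*u^2 + 16*v^2 + 1),
  M(u, v) = r_uv · N̂ = 0,
  N(u, v) = r_vv · N̂ = 4/sqrt(64*u^2 + 16*v^2 + 1).
Evaluating at (u, v) = (1/2, 1):
  L = 8*sqrt(33)/33, M = 0, N = 4*sqrt(33)/33.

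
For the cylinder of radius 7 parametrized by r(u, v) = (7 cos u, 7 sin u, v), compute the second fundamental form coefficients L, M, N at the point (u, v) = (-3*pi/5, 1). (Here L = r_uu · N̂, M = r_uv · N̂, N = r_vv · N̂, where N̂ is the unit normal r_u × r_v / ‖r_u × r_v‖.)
L = -7;  M = 0;  N = 0

Compute the unit normal N̂(u, v) = (cos(u), sin(u), 0), and the second partials r_uu, r_uv, r_vv. Take dot products:
  L(u, v) = r_uu · N̂ = -7,
  M(u, v) = r_uv · N̂ = 0,
  N(u, v) = r_vv · N̂ = 0.
Evaluating at (u, v) = (-3*pi/5, 1):
  L = -7, M = 0, N = 0.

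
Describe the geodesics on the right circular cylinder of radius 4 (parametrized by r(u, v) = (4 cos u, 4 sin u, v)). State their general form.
The cylinder is flat (K = 0) and locally isometric to the plane via the development (u, v) ↦ (4 u, v). Geodesics are the pre-images of straight lines: circles (v constant), vertical lines (u constant), and helices (v = c · u + d) for constants c, d.

A right cylinder has E = 4², F = 0, G = 1, so EG − F² = 4², and L = −4, M = N = 0, giving K = (LN − M²)/(EG − F²) = 0 everywhere. A flat surface is locally isometric to the Euclidean plane via the map (u, v) ↦ (4 u, v). Straight lines in the (x̃, ỹ) plane pull back to: (a) horizontal circles (v = const), (b) vertical generators (u = const), and (c) helices (4 u tan θ = v, i.e. v = c · u + d).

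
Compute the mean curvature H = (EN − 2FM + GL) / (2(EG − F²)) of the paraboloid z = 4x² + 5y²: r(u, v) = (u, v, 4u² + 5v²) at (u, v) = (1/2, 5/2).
H = 863*sqrt(642)/137388

With E = 64*u^2 + 1, F = 80*u*v, G = 100*v^2 + 1, L = 8/sqrt(64*u^2 + 100*v^2 + 1), M = 0, N = 10/sqrt(64*u^2 + 100*v^2 + 1), assemble
  H = (EN − 2FM + GL) / (2(EG − F²)) = (320*u^2 + 400*v^2 + 9)/(64*u^2 + 100*v^2 + 1)^(3/2).
At (u, v) = (1/2, 5/2): H = 863*sqrt(642)/137388.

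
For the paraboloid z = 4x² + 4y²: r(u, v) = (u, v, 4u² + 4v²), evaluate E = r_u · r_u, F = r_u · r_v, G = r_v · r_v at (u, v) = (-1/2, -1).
E = 17;  F = 32;  G = 65

Partials: r_u = (1, 0, 8*u), r_v = (0, 1, 8*v). As functions of (u, v):
  E = r_u · r_u = 64*u^2 + 1,
  F = r_u · r_v = 64*u*v,
  G = r_v · r_v = 64*v^2 + 1.
Evaluating at (u, v) = (-1/2, -1): E = 17, F = 32, G = 65.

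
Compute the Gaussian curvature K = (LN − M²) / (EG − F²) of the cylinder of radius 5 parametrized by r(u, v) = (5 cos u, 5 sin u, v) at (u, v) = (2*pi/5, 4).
K = 0

Coefficients of the first fundamental form: E = 25, F = 0, G = 1.
Coefficients of the second fundamental form: L = -5, M = 0, N = 0.
Assemble K = (LN − M²)/(EG − F²) = 0. At (u, v) = (2*pi/5, 4): K = 0.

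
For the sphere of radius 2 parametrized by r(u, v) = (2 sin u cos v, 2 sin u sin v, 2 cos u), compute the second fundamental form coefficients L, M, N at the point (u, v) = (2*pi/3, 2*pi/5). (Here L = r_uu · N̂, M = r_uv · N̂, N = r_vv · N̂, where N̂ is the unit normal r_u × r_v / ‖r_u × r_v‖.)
L = -2;  M = 0;  N = -3/2

Compute the unit normal N̂(u, v) = (sin(u)^2*cos(v)/Abs(sin(u)), sin(u)^2*sin(v)/Abs(sin(u)), sin(2*u)/(2*Abs(sin(u)))), and the second partials r_uu, r_uv, r_vv. Take dot products:
  L(u, v) = r_uu · N̂ = -2*sin(u)/Abs(sin(u)),
  M(u, v) = r_uv · N̂ = 0,
  N(u, v) = r_vv · N̂ = -2*sin(u)^3/Abs(sin(u)).
Evaluating at (u, v) = (2*pi/3, 2*pi/5):
  L = -2, M = 0, N = -3/2.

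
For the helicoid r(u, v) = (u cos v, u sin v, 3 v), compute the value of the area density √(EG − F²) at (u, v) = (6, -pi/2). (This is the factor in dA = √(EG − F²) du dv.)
√(EG − F²)|_{(6, -pi/2)} = 3*sqrt(5)

E = 1, F = 0, G = u^2 + 9, so EG − F² = u^2 + 9. Taking the positive square root: √(EG − F²) = sqrt(u^2 + 9). At (u, v) = (6, -pi/2): 3*sqrt(5).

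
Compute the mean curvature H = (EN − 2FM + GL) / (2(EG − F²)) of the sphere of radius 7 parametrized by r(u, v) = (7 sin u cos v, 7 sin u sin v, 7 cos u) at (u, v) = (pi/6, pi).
H = -1/7

With E = 49, F = 0, G = 49*sin(u)^2, L = -7*sin(u)/Abs(sin(u)), M = 0, N = -7*sin(u)^3/Abs(sin(u)), assemble
  H = (EN − 2FM + GL) / (2(EG − F²)) = -sin(u)/(7*Abs(sin(u))).
At (u, v) = (pi/6, pi): H = -1/7.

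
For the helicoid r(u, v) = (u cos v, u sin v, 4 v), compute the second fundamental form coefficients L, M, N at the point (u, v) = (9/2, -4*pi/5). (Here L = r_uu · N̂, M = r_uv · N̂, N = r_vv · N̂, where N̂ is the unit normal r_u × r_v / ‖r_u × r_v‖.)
L = 0;  M = -8*sqrt(145)/145;  N = 0

Compute the unit normal N̂(u, v) = (4*sin(v)/sqrt(u^2 + 16), -4*cos(v)/sqrt(u^2 + 16), u/sqrt(u^2 + 16)), and the second partials r_uu, r_uv, r_vv. Take dot products:
  L(u, v) = r_uu · N̂ = 0,
  M(u, v) = r_uv · N̂ = -4/sqrt(u^2 + 16),
  N(u, v) = r_vv · N̂ = 0.
Evaluating at (u, v) = (9/2, -4*pi/5):
  L = 0, M = -8*sqrt(145)/145, N = 0.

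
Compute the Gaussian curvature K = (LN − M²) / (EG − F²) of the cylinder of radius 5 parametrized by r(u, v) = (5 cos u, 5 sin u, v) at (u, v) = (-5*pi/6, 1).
K = 0

Coefficients of the first fundamental form: E = 25, F = 0, G = 1.
Coefficients of the second fundamental form: L = -5, M = 0, N = 0.
Assemble K = (LN − M²)/(EG − F²) = 0. At (u, v) = (-5*pi/6, 1): K = 0.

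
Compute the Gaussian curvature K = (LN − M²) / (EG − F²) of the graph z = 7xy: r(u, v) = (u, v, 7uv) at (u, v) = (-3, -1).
K = -49/241081

Coefficients of the first fundamental form: E = 49*v^2 + 1, F = 49*u*v, G = 49*u^2 + 1.
Coefficients of the second fundamental form: L = 0, M = 7/sqrt(49*u^2 + 49*v^2 + 1), N = 0.
Assemble K = (LN − M²)/(EG − F²) = -49/(2401*u^4 + 4802*u^2*v^2 + 98*u^2 + 2401*v^4 + 98*v^2 + 1). At (u, v) = (-3, -1): K = -49/241081.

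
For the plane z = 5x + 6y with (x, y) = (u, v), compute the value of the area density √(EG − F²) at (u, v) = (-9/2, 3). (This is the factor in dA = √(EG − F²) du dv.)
√(EG − F²)|_{(-9/2, 3)} = sqrt(62)

E = 26, F = 30, G = 37, so EG − F² = 62. Taking the positive square root: √(EG − F²) = sqrt(62). At (u, v) = (-9/2, 3): sqrt(62).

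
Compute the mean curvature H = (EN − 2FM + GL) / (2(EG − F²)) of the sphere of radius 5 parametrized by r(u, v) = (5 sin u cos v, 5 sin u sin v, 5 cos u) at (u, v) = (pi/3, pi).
H = -1/5

With E = 25, F = 0, G = 25*sin(u)^2, L = -5*sin(u)/Abs(sin(u)), M = 0, N = -5*sin(u)^3/Abs(sin(u)), assemble
  H = (EN − 2FM + GL) / (2(EG − F²)) = -sin(u)/(5*Abs(sin(u))).
At (u, v) = (pi/3, pi): H = -1/5.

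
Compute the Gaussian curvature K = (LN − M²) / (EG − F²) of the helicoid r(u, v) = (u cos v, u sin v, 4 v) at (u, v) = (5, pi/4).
K = -16/1681

Coefficients of the first fundamental form: E = 1, F = 0, G = u^2 + 16.
Coefficients of the second fundamental form: L = 0, M = -4/sqrt(u^2 + 16), N = 0.
Assemble K = (LN − M²)/(EG − F²) = -16/(u^2 + 16)^2. At (u, v) = (5, pi/4): K = -16/1681.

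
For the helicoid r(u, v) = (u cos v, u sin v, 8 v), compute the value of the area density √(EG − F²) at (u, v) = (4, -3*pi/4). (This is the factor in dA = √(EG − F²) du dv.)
√(EG − F²)|_{(4, -3*pi/4)} = 4*sqrt(5)

E = 1, F = 0, G = u^2 + 64, so EG − F² = u^2 + 64. Taking the positive square root: √(EG − F²) = sqrt(u^2 + 64). At (u, v) = (4, -3*pi/4): 4*sqrt(5).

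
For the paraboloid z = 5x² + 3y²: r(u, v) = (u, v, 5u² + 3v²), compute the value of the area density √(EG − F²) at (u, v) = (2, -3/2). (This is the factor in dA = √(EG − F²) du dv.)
√(EG − F²)|_{(2, -3/2)} = sqrt(482)

E = 100*u^2 + 1, F = 60*u*v, G = 36*v^2 + 1, so EG − F² = 100*u^2 + 36*v^2 + 1. Taking the positive square root: √(EG − F²) = sqrt(100*u^2 + 36*v^2 + 1). At (u, v) = (2, -3/2): sqrt(482).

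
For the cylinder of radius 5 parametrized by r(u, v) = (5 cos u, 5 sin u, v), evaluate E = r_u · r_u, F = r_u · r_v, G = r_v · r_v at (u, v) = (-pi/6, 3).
E = 25;  F = 0;  G = 1

Partials: r_u = (-5*sin(u), 5*cos(u), 0), r_v = (0, 0, 1). As functions of (u, v):
  E = r_u · r_u = 25,
  F = r_u · r_v = 0,
  G = r_v · r_v = 1.
Evaluating at (u, v) = (-pi/6, 3): E = 25, F = 0, G = 1.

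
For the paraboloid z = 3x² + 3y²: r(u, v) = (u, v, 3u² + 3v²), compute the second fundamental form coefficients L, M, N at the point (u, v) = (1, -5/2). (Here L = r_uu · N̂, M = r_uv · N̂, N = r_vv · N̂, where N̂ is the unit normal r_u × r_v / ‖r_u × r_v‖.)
L = 3*sqrt(262)/131;  M = 0;  N = 3*sqrt(262)/131

Compute the unit normal N̂(u, v) = (-6*u/sqrt(36*u^2 + 36*v^2 + 1), -6*v/sqrt(36*u^2 + 36*v^2 + 1), 1/sqrt(36*u^2 + 36*v^2 + 1)), and the second partials r_uu, r_uv, r_vv. Take dot products:
  L(u, v) = r_uu · N̂ = 6/sqrt(36*u^2 + 36*v^2 + 1),
  M(u, v) = r_uv · N̂ = 0,
  N(u, v) = r_vv · N̂ = 6/sqrt(36*u^2 + 36*v^2 + 1).
Evaluating at (u, v) = (1, -5/2):
  L = 3*sqrt(262)/131, M = 0, N = 3*sqrt(262)/131.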